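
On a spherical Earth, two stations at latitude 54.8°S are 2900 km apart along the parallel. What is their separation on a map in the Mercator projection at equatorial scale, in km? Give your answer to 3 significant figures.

5030 km

For Mercator, h = k = sec φ (a conformal cylindrical projection has a single point scale, 1/cos φ).
Along the parallel, k = sec 54.8° = 1/0.5764 = 1.735.
Map distance = 2900 × 1.735 ≈ 5030 km.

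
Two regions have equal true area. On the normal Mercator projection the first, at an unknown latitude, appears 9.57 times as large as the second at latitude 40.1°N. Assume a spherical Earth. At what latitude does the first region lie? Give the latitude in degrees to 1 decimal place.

Mercator areal scale is sec²φ, so apparent-area ratio = sec²φ₁ / sec²φ₂ = cos²φ₂ / cos²φ₁.
cos²φ₂ / cos²φ₁ = 9.57  ⇒  cos φ₁ = cos 40.1° / √9.57 = 0.7649/3.094 = 0.2473.
φ₁ = arccos(0.2473) ≈ 75.7°.

75.7°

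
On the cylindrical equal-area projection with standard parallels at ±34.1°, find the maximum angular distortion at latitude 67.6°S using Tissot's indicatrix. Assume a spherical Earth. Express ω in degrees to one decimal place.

A cylindrical equal-area projection with standard parallel φ₀ has meridian scale h = cos φ / cos φ₀ and parallel scale k = cos φ₀ / cos φ (so areas are preserved, h·k = 1).
At 67.6°: h = 0.4602, k = 2.173; principal scales a = 2.173, b = 0.4602.
sin(ω/2) = (a − b)/(a + b) = 1.713/2.633 = 0.6505, so ω = 2 arcsin(0.6505) ≈ 81.2°.

81.2°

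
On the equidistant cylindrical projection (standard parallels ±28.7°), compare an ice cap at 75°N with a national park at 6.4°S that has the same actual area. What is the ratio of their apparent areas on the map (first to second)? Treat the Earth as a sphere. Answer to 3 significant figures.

3.84

The equidistant cylindrical projection with φ₀ = 28.7° has h = 1 (meridians true) and k = cos φ₀ / cos φ along parallels.
Areal scale at 75°: h·k = 1.000 × 3.389 = 3.389.
Areal scale at 6.4°: h·k = 1.000 × 0.8826 = 0.8826.
Ratio = 3.389/0.8826 ≈ 3.84.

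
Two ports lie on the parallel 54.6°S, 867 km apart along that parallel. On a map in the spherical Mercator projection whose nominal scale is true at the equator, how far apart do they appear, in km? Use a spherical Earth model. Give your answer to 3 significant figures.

1500 km

The Mercator projection is conformal; its linear scale factor is the same in every direction and equals sec φ = 1/cos φ.
Along the parallel, k = sec 54.6° = 1/0.5793 = 1.726.
Map distance = 867 × 1.726 ≈ 1500 km.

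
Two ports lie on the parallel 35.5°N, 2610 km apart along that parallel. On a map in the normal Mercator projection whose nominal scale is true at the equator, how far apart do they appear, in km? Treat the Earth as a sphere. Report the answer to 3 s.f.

Mercator is conformal, so the point scale is isotropic: h = k = sec φ = 1/cos φ.
Along the parallel, k = sec 35.5° = 1/0.8141 = 1.228.
Map distance = 2610 × 1.228 ≈ 3210 km.

3210 km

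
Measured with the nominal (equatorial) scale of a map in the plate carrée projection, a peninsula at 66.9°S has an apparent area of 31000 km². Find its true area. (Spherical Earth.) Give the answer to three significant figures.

In the plate carrée (x = Rλ, y = Rφ), meridians are true-scale (h = 1) and parallels are stretched by k = sec φ.
Areal scale = h·k = 1 × sec φ; at 66.9°, h = 1.000, k = 2.549, so h·k = 2.549.
True area = apparent / (areal scale) = 31000 / 2.549 ≈ 12200 km².

12200 km²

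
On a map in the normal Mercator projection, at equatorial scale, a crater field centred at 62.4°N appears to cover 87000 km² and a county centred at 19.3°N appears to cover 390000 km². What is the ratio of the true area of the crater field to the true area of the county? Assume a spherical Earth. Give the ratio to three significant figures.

0.0538

On Mercator the areal scale is sec²φ, so true area = apparent × cos²φ.
True area of crater field: 87000 × cos²(62.4°) = 87000 × 0.2146 = 18670 km².
True area of county: 390000 × cos²(19.3°) = 390000 × 0.8908 = 347400 km².
Ratio = 18670 / 347400 ≈ 0.0538.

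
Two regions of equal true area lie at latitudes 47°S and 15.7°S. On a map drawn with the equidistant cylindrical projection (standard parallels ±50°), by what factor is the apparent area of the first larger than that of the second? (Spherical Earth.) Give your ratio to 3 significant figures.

The equidistant cylindrical projection with φ₀ = 50° has h = 1 (meridians true) and k = cos φ₀ / cos φ along parallels.
Areal scale at 47°: h·k = 1.000 × 0.9425 = 0.9425.
Areal scale at 15.7°: h·k = 1.000 × 0.6677 = 0.6677.
Ratio = 0.9425/0.6677 ≈ 1.41.

1.41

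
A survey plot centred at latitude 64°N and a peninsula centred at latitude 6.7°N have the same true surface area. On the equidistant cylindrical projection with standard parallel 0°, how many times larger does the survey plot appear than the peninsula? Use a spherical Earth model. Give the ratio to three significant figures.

2.27

Plate carrée maps x = Rλ, y = Rφ. The meridian scale is h = 1 and the parallel scale is k = 1/cos φ = sec φ.
Areal scale at 64°: h·k = 1.000 × 2.281 = 2.281.
Areal scale at 6.7°: h·k = 1.000 × 1.007 = 1.007.
Ratio = 2.281/1.007 ≈ 2.27.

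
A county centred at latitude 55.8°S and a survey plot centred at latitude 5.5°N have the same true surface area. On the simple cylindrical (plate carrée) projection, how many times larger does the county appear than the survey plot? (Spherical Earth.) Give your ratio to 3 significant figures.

1.77

Plate carrée maps x = Rλ, y = Rφ. The meridian scale is h = 1 and the parallel scale is k = 1/cos φ = sec φ.
Areal scale at 55.8°: h·k = 1.000 × 1.779 = 1.779.
Areal scale at 5.5°: h·k = 1.000 × 1.005 = 1.005.
Ratio = 1.779/1.005 ≈ 1.77.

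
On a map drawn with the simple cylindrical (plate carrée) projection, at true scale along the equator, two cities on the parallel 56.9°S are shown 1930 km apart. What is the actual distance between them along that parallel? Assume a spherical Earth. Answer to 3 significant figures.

In the plate carrée (x = Rλ, y = Rφ), meridians are true-scale (h = 1) and parallels are stretched by k = sec φ.
Along the parallel at 56.9°, map distances are exaggerated by k = sec 56.9° = 1.831.
True distance = 1930 / 1.831 = 1930 × cos 56.9° ≈ 1050 km.

1050 km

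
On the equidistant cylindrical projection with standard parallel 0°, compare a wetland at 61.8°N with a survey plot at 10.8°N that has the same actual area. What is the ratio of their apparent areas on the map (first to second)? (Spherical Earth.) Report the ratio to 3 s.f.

Plate carrée maps x = Rλ, y = Rφ. The meridian scale is h = 1 and the parallel scale is k = 1/cos φ = sec φ.
Areal scale at 61.8°: h·k = 1.000 × 2.116 = 2.116.
Areal scale at 10.8°: h·k = 1.000 × 1.018 = 1.018.
Ratio = 2.116/1.018 ≈ 2.08.

2.08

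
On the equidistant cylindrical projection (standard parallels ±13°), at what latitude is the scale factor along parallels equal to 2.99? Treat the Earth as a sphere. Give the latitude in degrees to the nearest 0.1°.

In the equirectangular projection with standard parallel φ₀ = 13° (x = Rλ cos φ₀, y = Rφ), meridians are true-scale (h = 1) and the parallel scale is k = cos φ₀ / cos φ.
k = cos φ₀ / cos φ = 2.99  ⇒  cos φ = cos 13° / 2.99 = 0.3259.
φ = arccos(0.3259) ≈ 71.0°.

71.0°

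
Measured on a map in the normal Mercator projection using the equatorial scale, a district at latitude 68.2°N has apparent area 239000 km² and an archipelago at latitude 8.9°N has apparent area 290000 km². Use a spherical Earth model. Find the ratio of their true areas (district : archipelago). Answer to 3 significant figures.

On Mercator the areal scale is sec²φ, so true area = apparent × cos²φ.
True area of district: 239000 × cos²(68.2°) = 239000 × 0.1379 = 32960 km².
True area of archipelago: 290000 × cos²(8.9°) = 290000 × 0.9761 = 283100 km².
Ratio = 32960 / 283100 ≈ 0.116.

0.116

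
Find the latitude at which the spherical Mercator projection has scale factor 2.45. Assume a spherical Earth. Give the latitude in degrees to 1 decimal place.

65.9°

Mercator scale is k = sec φ = 1/cos φ.
1/cos φ = 2.45  ⇒  cos φ = 0.4082  ⇒  φ = arccos(0.4082) ≈ 65.9°.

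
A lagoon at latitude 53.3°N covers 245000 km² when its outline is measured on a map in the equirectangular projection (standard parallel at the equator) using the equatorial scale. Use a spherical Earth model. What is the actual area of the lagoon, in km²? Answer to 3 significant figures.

146000 km²

Plate carrée maps x = Rλ, y = Rφ. The meridian scale is h = 1 and the parallel scale is k = 1/cos φ = sec φ.
Areal scale = h·k = 1 × sec φ; at 53.3°, h = 1.000, k = 1.673, so h·k = 1.673.
True area = apparent / (areal scale) = 245000 / 1.673 ≈ 146000 km².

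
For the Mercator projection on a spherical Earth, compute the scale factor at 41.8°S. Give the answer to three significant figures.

1.34

For Mercator, h = k = sec φ (a conformal cylindrical projection has a single point scale, 1/cos φ).
k = 1/cos 41.8° = 1/0.7455 = 1.341.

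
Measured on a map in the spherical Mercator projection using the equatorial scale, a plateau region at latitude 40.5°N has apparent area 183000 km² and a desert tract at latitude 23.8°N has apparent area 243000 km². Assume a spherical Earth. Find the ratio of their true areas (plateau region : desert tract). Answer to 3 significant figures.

0.520

On Mercator the areal scale is sec²φ, so true area = apparent × cos²φ.
True area of plateau region: 183000 × cos²(40.5°) = 183000 × 0.5782 = 105800 km².
True area of desert tract: 243000 × cos²(23.8°) = 243000 × 0.8372 = 203400 km².
Ratio = 105800 / 203400 ≈ 0.520.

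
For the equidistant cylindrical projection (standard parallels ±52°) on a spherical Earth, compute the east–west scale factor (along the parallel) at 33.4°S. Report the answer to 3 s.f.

With standard parallel φ₀ = 52°, the equirectangular projection gives x = Rλ cos φ₀, y = Rφ, so h = 1 and k = cos 52° / cos φ.
k = cos 52° / cos 33.4° = 0.6157/0.8348 = 0.7375.

0.737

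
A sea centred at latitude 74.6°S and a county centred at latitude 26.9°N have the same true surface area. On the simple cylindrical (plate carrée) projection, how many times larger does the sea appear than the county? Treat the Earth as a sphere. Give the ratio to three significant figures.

3.36

In the plate carrée (x = Rλ, y = Rφ), meridians are true-scale (h = 1) and parallels are stretched by k = sec φ.
Areal scale at 74.6°: h·k = 1.000 × 3.766 = 3.766.
Areal scale at 26.9°: h·k = 1.000 × 1.121 = 1.121.
Ratio = 3.766/1.121 ≈ 3.36.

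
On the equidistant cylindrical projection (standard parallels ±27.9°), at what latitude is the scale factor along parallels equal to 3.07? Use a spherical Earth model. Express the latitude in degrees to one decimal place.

73.3°

With standard parallel φ₀ = 27.9°, the equirectangular projection gives x = Rλ cos φ₀, y = Rφ, so h = 1 and k = cos 27.9° / cos φ.
k = cos φ₀ / cos φ = 3.07  ⇒  cos φ = cos 27.9° / 3.07 = 0.2879.
φ = arccos(0.2879) ≈ 73.3°.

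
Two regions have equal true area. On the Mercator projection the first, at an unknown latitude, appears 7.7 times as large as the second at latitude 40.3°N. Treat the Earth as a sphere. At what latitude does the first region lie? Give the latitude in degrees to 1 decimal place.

Mercator areal scale is sec²φ, so apparent-area ratio = sec²φ₁ / sec²φ₂ = cos²φ₂ / cos²φ₁.
cos²φ₂ / cos²φ₁ = 7.7  ⇒  cos φ₁ = cos 40.3° / √7.7 = 0.7627/2.775 = 0.2748.
φ₁ = arccos(0.2748) ≈ 74.0°.

74.0°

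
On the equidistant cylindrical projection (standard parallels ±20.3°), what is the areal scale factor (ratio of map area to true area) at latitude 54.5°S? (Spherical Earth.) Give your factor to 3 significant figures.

With standard parallel φ₀ = 20.3°, the equirectangular projection gives x = Rλ cos φ₀, y = Rφ, so h = 1 and k = cos 20.3° / cos φ.
Areal scale = h·k = 1 × cos φ₀ / cos φ; at 54.5°, h = 1.000, k = 1.615, so h·k = 1.615.

1.62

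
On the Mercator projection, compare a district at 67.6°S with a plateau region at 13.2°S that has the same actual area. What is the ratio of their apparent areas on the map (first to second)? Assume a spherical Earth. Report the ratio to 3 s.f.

6.53

On Mercator, area is exaggerated by sec²φ = 1/cos²φ.
At 67.6°: sec²(67.6°) = 1/0.3811² = 6.886.
At 13.2°: sec²(13.2°) = 1/0.9736² = 1.055.
Ratio = 6.886/1.055 = cos²(13.2°)/cos²(67.6°) ≈ 6.53.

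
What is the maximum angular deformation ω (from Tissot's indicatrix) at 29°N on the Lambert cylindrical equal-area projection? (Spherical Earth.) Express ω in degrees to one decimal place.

15.3°

The Lambert cylindrical equal-area projection is the cylindrical equal-area projection with its standard parallel at the equator (φ₀ = 0). For cylindrical equal-area with standard parallel φ₀, h = cos φ / cos φ₀ and k = cos φ₀ / cos φ, so h·k = 1.
At 29°: h = 0.8746, k = 1.143; principal scales a = 1.143, b = 0.8746.
sin(ω/2) = (a − b)/(a + b) = 0.2687/2.018 = 0.1332, so ω = 2 arcsin(0.1332) ≈ 15.3°.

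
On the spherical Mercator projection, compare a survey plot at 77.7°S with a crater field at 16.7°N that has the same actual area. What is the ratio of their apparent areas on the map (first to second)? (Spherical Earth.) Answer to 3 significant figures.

Mercator areal scale is sec²φ.
At 77.7°: sec²(77.7°) = 1/0.2130² = 22.04.
At 16.7°: sec²(16.7°) = 1/0.9578² = 1.090.
Ratio = 22.04/1.090 = cos²(16.7°)/cos²(77.7°) ≈ 20.2.

20.2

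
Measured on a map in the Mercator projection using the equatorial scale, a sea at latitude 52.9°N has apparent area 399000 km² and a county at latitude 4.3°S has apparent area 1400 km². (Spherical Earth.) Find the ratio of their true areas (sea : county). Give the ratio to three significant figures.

104

Mercator's areal exaggeration is sec²φ; hence true area = (apparent area) · cos²φ.
True area of sea: 399000 × cos²(52.9°) = 399000 × 0.3639 = 145200 km².
True area of county: 1400 × cos²(4.3°) = 1400 × 0.9944 = 1392 km².
Ratio = 145200 / 1392 ≈ 104.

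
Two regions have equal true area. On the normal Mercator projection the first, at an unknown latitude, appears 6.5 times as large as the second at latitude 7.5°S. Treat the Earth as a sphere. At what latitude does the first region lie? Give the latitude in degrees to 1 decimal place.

Mercator areal scale is sec²φ, so apparent-area ratio = sec²φ₁ / sec²φ₂ = cos²φ₂ / cos²φ₁.
cos²φ₂ / cos²φ₁ = 6.5  ⇒  cos φ₁ = cos 7.5° / √6.5 = 0.9914/2.550 = 0.3889.
φ₁ = arccos(0.3889) ≈ 67.1°.

67.1°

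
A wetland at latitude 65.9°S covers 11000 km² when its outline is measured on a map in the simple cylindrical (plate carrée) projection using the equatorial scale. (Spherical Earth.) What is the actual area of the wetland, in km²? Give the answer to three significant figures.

4490 km²

Plate carrée maps x = Rλ, y = Rφ. The meridian scale is h = 1 and the parallel scale is k = 1/cos φ = sec φ.
Areal scale = h·k = 1 × sec φ; at 65.9°, h = 1.000, k = 2.449, so h·k = 2.449.
True area = apparent / (areal scale) = 11000 / 2.449 ≈ 4490 km².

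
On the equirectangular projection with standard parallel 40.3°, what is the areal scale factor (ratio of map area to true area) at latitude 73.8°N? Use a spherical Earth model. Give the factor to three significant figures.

In the equirectangular projection with standard parallel φ₀ = 40.3° (x = Rλ cos φ₀, y = Rφ), meridians are true-scale (h = 1) and the parallel scale is k = cos φ₀ / cos φ.
Areal scale = h·k = 1 × cos φ₀ / cos φ; at 73.8°, h = 1.000, k = 2.734, so h·k = 2.734.

2.73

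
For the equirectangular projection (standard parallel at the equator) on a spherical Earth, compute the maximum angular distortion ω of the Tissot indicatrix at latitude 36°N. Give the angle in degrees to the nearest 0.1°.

12.1°

In the plate carrée (x = Rλ, y = Rφ), meridians are true-scale (h = 1) and parallels are stretched by k = sec φ.
At 36°: h = 1.000, k = 1.236; principal scales a = 1.236, b = 1.000.
sin(ω/2) = (a − b)/(a + b) = 0.2361/2.236 = 0.1056, so ω = 2 arcsin(0.1056) ≈ 12.1°.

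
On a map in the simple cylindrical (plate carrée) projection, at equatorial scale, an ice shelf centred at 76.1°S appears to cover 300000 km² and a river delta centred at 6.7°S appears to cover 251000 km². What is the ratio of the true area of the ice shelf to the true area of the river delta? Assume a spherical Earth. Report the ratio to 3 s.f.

Plate carrée has h = 1 and k = sec φ, giving areal scale sec φ; true area = (apparent area) · cos φ.
True area of ice shelf: 300000 × cos(76.1°) = 300000 × 0.2402 = 72070 km².
True area of river delta: 251000 × cos(6.7°) = 251000 × 0.9932 = 249300 km².
Ratio = 72070 / 249300 ≈ 0.289.

0.289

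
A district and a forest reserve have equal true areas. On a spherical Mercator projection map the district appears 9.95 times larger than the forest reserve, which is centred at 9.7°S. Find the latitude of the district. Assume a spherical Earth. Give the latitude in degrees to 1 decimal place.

Mercator areal scale is sec²φ, so apparent-area ratio = sec²φ₁ / sec²φ₂ = cos²φ₂ / cos²φ₁.
cos²φ₂ / cos²φ₁ = 9.95  ⇒  cos φ₁ = cos 9.7° / √9.95 = 0.9857/3.154 = 0.3125.
φ₁ = arccos(0.3125) ≈ 71.8°.

71.8°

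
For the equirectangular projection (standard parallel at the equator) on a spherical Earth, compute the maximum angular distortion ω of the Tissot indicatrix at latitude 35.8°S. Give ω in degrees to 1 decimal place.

Plate carrée maps x = Rλ, y = Rφ. The meridian scale is h = 1 and the parallel scale is k = 1/cos φ = sec φ.
At 35.8°: h = 1.000, k = 1.233; principal scales a = 1.233, b = 1.000.
sin(ω/2) = (a − b)/(a + b) = 0.2329/2.233 = 0.1043, so ω = 2 arcsin(0.1043) ≈ 12.0°.

12.0°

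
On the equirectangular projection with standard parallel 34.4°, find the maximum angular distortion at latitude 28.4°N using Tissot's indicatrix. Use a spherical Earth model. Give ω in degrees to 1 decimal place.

3.7°

With standard parallel φ₀ = 34.4°, the equirectangular projection gives x = Rλ cos φ₀, y = Rφ, so h = 1 and k = cos 34.4° / cos φ.
At 28.4°: h = 1.000, k = 0.9380; principal scales a = 1.000, b = 0.9380.
sin(ω/2) = (a − b)/(a + b) = 0.06200/1.938 = 0.03199, so ω = 2 arcsin(0.03199) ≈ 3.7°.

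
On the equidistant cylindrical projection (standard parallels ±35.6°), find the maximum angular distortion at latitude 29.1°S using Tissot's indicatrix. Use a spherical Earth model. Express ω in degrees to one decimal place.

The equidistant cylindrical projection with φ₀ = 35.6° has h = 1 (meridians true) and k = cos φ₀ / cos φ along parallels.
At 29.1°: h = 1.000, k = 0.9306; principal scales a = 1.000, b = 0.9306.
sin(ω/2) = (a − b)/(a + b) = 0.06944/1.931 = 0.03597, so ω = 2 arcsin(0.03597) ≈ 4.1°.

4.1°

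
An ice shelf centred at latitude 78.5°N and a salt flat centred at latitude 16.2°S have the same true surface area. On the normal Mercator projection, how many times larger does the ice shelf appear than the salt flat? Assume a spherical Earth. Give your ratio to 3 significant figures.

Mercator is conformal with k = sec φ, so areal scale = k² = sec²φ.
At 78.5°: sec²(78.5°) = 1/0.1994² = 25.16.
At 16.2°: sec²(16.2°) = 1/0.9603² = 1.084.
Ratio = 25.16/1.084 = cos²(16.2°)/cos²(78.5°) ≈ 23.2.

23.2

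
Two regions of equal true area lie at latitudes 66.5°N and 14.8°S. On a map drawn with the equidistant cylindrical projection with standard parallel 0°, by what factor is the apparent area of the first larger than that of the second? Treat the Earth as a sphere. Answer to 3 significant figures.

In the plate carrée (x = Rλ, y = Rφ), meridians are true-scale (h = 1) and parallels are stretched by k = sec φ.
Areal scale at 66.5°: h·k = 1.000 × 2.508 = 2.508.
Areal scale at 14.8°: h·k = 1.000 × 1.034 = 1.034.
Ratio = 2.508/1.034 ≈ 2.42.

2.42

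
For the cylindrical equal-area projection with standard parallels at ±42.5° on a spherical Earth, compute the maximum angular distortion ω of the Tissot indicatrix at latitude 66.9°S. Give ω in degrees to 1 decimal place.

A cylindrical equal-area projection with standard parallel φ₀ has meridian scale h = cos φ / cos φ₀ and parallel scale k = cos φ₀ / cos φ (so areas are preserved, h·k = 1).
At 66.9°: h = 0.5321, k = 1.879; principal scales a = 1.879, b = 0.5321.
sin(ω/2) = (a − b)/(a + b) = 1.347/2.411 = 0.5586, so ω = 2 arcsin(0.5586) ≈ 67.9°.

67.9°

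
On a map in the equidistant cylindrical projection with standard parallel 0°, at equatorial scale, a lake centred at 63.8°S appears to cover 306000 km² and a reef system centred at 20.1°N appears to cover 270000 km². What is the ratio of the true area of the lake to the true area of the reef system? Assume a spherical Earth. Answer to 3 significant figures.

0.533

Plate carrée has h = 1 and k = sec φ, giving areal scale sec φ; true area = (apparent area) · cos φ.
True area of lake: 306000 × cos(63.8°) = 306000 × 0.4415 = 135100 km².
True area of reef system: 270000 × cos(20.1°) = 270000 × 0.9391 = 253600 km².
Ratio = 135100 / 253600 ≈ 0.533.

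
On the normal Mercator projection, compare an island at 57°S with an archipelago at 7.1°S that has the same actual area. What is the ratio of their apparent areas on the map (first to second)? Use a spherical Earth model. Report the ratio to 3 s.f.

Mercator is conformal with k = sec φ, so areal scale = k² = sec²φ.
At 57°: sec²(57°) = 1/0.5446² = 3.371.
At 7.1°: sec²(7.1°) = 1/0.9923² = 1.016.
Ratio = 3.371/1.016 = cos²(7.1°)/cos²(57°) ≈ 3.32.

3.32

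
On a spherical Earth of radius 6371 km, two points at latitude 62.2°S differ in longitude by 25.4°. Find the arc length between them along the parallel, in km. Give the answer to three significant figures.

Arc length along a parallel = R cos φ · Δλ (with Δλ in radians).
= 6371 × cos 62.2° × (25.4° × π/180) = 6371 × 0.4664 × 0.4433 ≈ 1320 km.

1320 km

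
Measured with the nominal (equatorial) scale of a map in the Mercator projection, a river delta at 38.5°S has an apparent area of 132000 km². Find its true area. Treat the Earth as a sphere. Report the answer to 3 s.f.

For Mercator, h = k = sec φ (a conformal cylindrical projection has a single point scale, 1/cos φ).
Areal scale = k² = sec²φ = 1/cos²(38.5°) = 1/0.7826² = 1.633.
True area = apparent / (areal scale) = 132000 / 1.633 ≈ 80800 km².

80800 km²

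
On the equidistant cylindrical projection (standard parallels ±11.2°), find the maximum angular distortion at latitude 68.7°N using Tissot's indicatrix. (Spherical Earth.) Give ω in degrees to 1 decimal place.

The equidistant cylindrical projection with φ₀ = 11.2° has h = 1 (meridians true) and k = cos φ₀ / cos φ along parallels.
At 68.7°: h = 1.000, k = 2.700; principal scales a = 2.700, b = 1.000.
sin(ω/2) = (a − b)/(a + b) = 1.700/3.700 = 0.4595, so ω = 2 arcsin(0.4595) ≈ 54.7°.

54.7°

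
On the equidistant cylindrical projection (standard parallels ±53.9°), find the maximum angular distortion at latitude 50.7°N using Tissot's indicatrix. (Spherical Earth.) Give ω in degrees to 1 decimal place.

The equidistant cylindrical projection with φ₀ = 53.9° has h = 1 (meridians true) and k = cos φ₀ / cos φ along parallels.
At 50.7°: h = 1.000, k = 0.9302; principal scales a = 1.000, b = 0.9302.
sin(ω/2) = (a − b)/(a + b) = 0.06976/1.930 = 0.03614, so ω = 2 arcsin(0.03614) ≈ 4.1°.

4.1°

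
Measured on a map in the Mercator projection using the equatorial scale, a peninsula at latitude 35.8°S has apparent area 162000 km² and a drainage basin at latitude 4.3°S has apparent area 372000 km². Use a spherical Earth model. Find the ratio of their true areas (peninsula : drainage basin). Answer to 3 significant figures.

Since Mercator area scale is 1/cos²φ, the true area equals the apparent area multiplied by cos²φ.
True area of peninsula: 162000 × cos²(35.8°) = 162000 × 0.6578 = 106600 km².
True area of drainage basin: 372000 × cos²(4.3°) = 372000 × 0.9944 = 369900 km².
Ratio = 106600 / 369900 ≈ 0.288.

0.288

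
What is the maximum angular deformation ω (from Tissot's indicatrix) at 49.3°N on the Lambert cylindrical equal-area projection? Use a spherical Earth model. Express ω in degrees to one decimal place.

47.6°

The Lambert cylindrical equal-area projection is the cylindrical equal-area projection with its standard parallel at the equator (φ₀ = 0). Cylindrical equal-area (φ₀ = 0°): h = cos φ / cos 0° along meridians, k = cos 0° / cos φ along parallels; h·k = 1.
At 49.3°: h = 0.6521, k = 1.534; principal scales a = 1.534, b = 0.6521.
sin(ω/2) = (a − b)/(a + b) = 0.8814/2.186 = 0.4033, so ω = 2 arcsin(0.4033) ≈ 47.6°.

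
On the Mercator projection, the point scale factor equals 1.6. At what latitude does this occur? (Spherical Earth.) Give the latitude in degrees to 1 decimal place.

51.3°

Mercator scale is k = sec φ = 1/cos φ.
1/cos φ = 1.6  ⇒  cos φ = 0.6250  ⇒  φ = arccos(0.6250) ≈ 51.3°.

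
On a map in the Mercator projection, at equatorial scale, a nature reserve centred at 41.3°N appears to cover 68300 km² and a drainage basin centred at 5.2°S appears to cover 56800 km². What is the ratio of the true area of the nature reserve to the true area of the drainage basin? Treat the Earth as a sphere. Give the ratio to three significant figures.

0.684

Since Mercator area scale is 1/cos²φ, the true area equals the apparent area multiplied by cos²φ.
True area of nature reserve: 68300 × cos²(41.3°) = 68300 × 0.5644 = 38550 km².
True area of drainage basin: 56800 × cos²(5.2°) = 56800 × 0.9918 = 56330 km².
Ratio = 38550 / 56330 ≈ 0.684.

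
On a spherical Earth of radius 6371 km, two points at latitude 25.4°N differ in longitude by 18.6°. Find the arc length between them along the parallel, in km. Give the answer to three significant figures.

Arc length along a parallel = R cos φ · Δλ (with Δλ in radians).
= 6371 × cos 25.4° × (18.6° × π/180) = 6371 × 0.9033 × 0.3246 ≈ 1870 km.

1870 km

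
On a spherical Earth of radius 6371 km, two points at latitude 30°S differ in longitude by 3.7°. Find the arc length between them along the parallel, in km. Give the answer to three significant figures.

356 km

Arc length along a parallel = R cos φ · Δλ (with Δλ in radians).
= 6371 × cos 30° × (3.7° × π/180) = 6371 × 0.8660 × 0.06458 ≈ 356 km.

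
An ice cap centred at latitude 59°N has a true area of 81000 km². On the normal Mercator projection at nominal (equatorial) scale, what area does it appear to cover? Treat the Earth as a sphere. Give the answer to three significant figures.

305000 km²

Mercator is conformal, so the point scale is isotropic: h = k = sec φ = 1/cos φ.
Areal scale = k² = sec²φ = 1/cos²(59°) = 1/0.5150² = 3.770.
Apparent area = 81000 × 3.770 ≈ 305000 km².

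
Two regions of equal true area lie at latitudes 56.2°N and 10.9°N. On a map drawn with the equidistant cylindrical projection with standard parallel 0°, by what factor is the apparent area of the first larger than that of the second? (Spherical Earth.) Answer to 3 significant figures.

Plate carrée maps x = Rλ, y = Rφ. The meridian scale is h = 1 and the parallel scale is k = 1/cos φ = sec φ.
Areal scale at 56.2°: h·k = 1.000 × 1.798 = 1.798.
Areal scale at 10.9°: h·k = 1.000 × 1.018 = 1.018.
Ratio = 1.798/1.018 ≈ 1.77.

1.77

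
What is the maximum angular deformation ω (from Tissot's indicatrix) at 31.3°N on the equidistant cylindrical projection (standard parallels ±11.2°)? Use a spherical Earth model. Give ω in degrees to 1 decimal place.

In the equirectangular projection with standard parallel φ₀ = 11.2° (x = Rλ cos φ₀, y = Rφ), meridians are true-scale (h = 1) and the parallel scale is k = cos φ₀ / cos φ.
At 31.3°: h = 1.000, k = 1.148; principal scales a = 1.148, b = 1.000.
sin(ω/2) = (a − b)/(a + b) = 0.1480/2.148 = 0.06892, so ω = 2 arcsin(0.06892) ≈ 7.9°.

7.9°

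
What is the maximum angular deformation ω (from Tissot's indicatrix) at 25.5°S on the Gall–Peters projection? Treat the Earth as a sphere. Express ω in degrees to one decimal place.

27.7°

Gall–Peters is a cylindrical equal-area projection with standard parallels at ±45°. For cylindrical equal-area with standard parallel φ₀, h = cos φ / cos φ₀ and k = cos φ₀ / cos φ, so h·k = 1.
At 25.5°: h = 1.276, k = 0.7834; principal scales a = 1.276, b = 0.7834.
sin(ω/2) = (a − b)/(a + b) = 0.4930/2.060 = 0.2393, so ω = 2 arcsin(0.2393) ≈ 27.7°.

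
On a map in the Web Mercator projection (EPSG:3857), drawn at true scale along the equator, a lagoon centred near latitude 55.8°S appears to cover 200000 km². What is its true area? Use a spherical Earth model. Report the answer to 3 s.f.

Mercator is conformal, so the point scale is isotropic: h = k = sec φ = 1/cos φ.
Areal scale = k² = sec²φ = 1/cos²(55.8°) = 1/0.5621² = 3.165.
True area = apparent / (areal scale) = 200000 / 3.165 ≈ 63200 km².

63200 km²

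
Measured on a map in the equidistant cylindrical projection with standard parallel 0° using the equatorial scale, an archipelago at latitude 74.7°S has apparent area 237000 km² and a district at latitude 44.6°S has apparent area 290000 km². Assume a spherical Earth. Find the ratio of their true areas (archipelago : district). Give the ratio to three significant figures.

Plate carrée has h = 1 and k = sec φ, giving areal scale sec φ; true area = (apparent area) · cos φ.
True area of archipelago: 237000 × cos(74.7°) = 237000 × 0.2639 = 62540 km².
True area of district: 290000 × cos(44.6°) = 290000 × 0.7120 = 206500 km².
Ratio = 62540 / 206500 ≈ 0.303.

0.303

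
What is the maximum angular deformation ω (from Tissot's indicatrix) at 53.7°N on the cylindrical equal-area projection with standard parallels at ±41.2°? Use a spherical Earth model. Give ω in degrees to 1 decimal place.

Cylindrical equal-area (φ₀ = 41.2°): h = cos φ / cos 41.2° along meridians, k = cos 41.2° / cos φ along parallels; h·k = 1.
At 53.7°: h = 0.7868, k = 1.271; principal scales a = 1.271, b = 0.7868.
sin(ω/2) = (a − b)/(a + b) = 0.4841/2.058 = 0.2353, so ω = 2 arcsin(0.2353) ≈ 27.2°.

27.2°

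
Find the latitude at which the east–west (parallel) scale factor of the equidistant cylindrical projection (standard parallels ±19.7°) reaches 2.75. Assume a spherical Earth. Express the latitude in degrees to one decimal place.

70.0°

The equidistant cylindrical projection with φ₀ = 19.7° has h = 1 (meridians true) and k = cos φ₀ / cos φ along parallels.
k = cos φ₀ / cos φ = 2.75  ⇒  cos φ = cos 19.7° / 2.75 = 0.3424.
φ = arccos(0.3424) ≈ 70.0°.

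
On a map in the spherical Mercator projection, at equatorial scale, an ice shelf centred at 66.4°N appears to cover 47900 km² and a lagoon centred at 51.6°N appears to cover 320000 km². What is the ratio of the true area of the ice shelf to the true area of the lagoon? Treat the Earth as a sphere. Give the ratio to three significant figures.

0.0622

Mercator's areal exaggeration is sec²φ; hence true area = (apparent area) · cos²φ.
True area of ice shelf: 47900 × cos²(66.4°) = 47900 × 0.1603 = 7677 km².
True area of lagoon: 320000 × cos²(51.6°) = 320000 × 0.3858 = 123500 km².
Ratio = 7677 / 123500 ≈ 0.0622.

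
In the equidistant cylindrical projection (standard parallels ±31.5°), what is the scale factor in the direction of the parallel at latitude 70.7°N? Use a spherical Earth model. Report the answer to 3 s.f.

With standard parallel φ₀ = 31.5°, the equirectangular projection gives x = Rλ cos φ₀, y = Rφ, so h = 1 and k = cos 31.5° / cos φ.
k = cos 31.5° / cos 70.7° = 0.8526/0.3305 = 2.580.

2.58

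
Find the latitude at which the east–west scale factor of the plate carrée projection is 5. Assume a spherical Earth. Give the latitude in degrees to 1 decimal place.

Plate carrée: h = 1, k = sec φ along parallels.
sec φ = 5  ⇒  cos φ = 0.2000  ⇒  φ ≈ 78.5°.

78.5°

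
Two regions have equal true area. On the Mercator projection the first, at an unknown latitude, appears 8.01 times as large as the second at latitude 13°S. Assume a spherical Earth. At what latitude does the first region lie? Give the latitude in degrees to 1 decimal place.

For equal true areas on Mercator, apparent areas scale as sec²φ, so the ratio is cos²φ₂ / cos²φ₁.
cos²φ₂ / cos²φ₁ = 8.01  ⇒  cos φ₁ = cos 13° / √8.01 = 0.9744/2.830 = 0.3443.
φ₁ = arccos(0.3443) ≈ 69.9°.

69.9°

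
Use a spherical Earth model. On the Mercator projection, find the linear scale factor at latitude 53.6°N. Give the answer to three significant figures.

Mercator is conformal, so the point scale is isotropic: h = k = sec φ = 1/cos φ.
k = 1/cos 53.6° = 1/0.5934 = 1.685.

1.69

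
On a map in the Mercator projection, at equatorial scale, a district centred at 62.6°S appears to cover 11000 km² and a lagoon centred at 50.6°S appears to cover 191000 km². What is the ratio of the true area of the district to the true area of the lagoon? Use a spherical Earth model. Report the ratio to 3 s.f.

Since Mercator area scale is 1/cos²φ, the true area equals the apparent area multiplied by cos²φ.
True area of district: 11000 × cos²(62.6°) = 11000 × 0.2118 = 2330 km².
True area of lagoon: 191000 × cos²(50.6°) = 191000 × 0.4029 = 76950 km².
Ratio = 2330 / 76950 ≈ 0.0303.

0.0303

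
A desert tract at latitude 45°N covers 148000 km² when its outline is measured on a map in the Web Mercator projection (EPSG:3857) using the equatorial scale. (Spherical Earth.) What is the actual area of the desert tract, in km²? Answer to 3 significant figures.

74000 km²

Mercator is conformal, so the point scale is isotropic: h = k = sec φ = 1/cos φ.
Areal scale = k² = sec²φ = 1/cos²(45°) = 1/0.7071² = 2.000.
True area = apparent / (areal scale) = 148000 / 2.000 ≈ 74000 km².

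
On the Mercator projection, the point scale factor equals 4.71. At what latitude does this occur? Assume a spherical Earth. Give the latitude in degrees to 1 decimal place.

77.7°

Mercator scale is k = sec φ = 1/cos φ.
1/cos φ = 4.71  ⇒  cos φ = 0.2123  ⇒  φ = arccos(0.2123) ≈ 77.7°.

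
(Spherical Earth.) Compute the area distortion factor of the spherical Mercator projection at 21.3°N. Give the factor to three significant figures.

The Mercator projection is conformal; its linear scale factor is the same in every direction and equals sec φ = 1/cos φ.
Areal scale = k² = sec²φ = 1/cos²(21.3°) = 1/0.9317² = 1.152.

1.15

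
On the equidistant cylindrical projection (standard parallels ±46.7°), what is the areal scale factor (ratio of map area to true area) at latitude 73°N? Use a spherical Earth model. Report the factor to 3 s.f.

In the equirectangular projection with standard parallel φ₀ = 46.7° (x = Rλ cos φ₀, y = Rφ), meridians are true-scale (h = 1) and the parallel scale is k = cos φ₀ / cos φ.
Areal scale = h·k = 1 × cos φ₀ / cos φ; at 73°, h = 1.000, k = 2.346, so h·k = 2.346.

2.35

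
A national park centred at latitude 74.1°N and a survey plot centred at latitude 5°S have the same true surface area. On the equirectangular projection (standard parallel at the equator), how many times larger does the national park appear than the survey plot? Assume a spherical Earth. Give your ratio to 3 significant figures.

Plate carrée maps x = Rλ, y = Rφ. The meridian scale is h = 1 and the parallel scale is k = 1/cos φ = sec φ.
Areal scale at 74.1°: h·k = 1.000 × 3.650 = 3.650.
Areal scale at 5°: h·k = 1.000 × 1.004 = 1.004.
Ratio = 3.650/1.004 ≈ 3.64.

3.64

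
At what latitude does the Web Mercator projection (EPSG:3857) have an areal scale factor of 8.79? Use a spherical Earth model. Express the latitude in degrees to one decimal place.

Mercator areal scale is sec²φ.
sec²φ = 8.79  ⇒  cos²φ = 0.1138  ⇒  cos φ = 0.3373.
φ = arccos(0.3373) ≈ 70.3°.

70.3°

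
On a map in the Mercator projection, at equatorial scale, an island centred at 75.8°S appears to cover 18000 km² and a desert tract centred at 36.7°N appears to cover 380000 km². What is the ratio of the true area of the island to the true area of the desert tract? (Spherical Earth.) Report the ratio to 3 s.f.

Mercator's areal exaggeration is sec²φ; hence true area = (apparent area) · cos²φ.
True area of island: 18000 × cos²(75.8°) = 18000 × 0.06018 = 1083 km².
True area of desert tract: 380000 × cos²(36.7°) = 380000 × 0.6428 = 244300 km².
Ratio = 1083 / 244300 ≈ 0.00443.

0.00443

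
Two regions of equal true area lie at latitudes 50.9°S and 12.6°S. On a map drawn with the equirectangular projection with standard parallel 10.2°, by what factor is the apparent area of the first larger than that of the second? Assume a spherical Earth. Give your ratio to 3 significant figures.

1.55

The equidistant cylindrical projection with φ₀ = 10.2° has h = 1 (meridians true) and k = cos φ₀ / cos φ along parallels.
Areal scale at 50.9°: h·k = 1.000 × 1.561 = 1.561.
Areal scale at 12.6°: h·k = 1.000 × 1.008 = 1.008.
Ratio = 1.561/1.008 ≈ 1.55.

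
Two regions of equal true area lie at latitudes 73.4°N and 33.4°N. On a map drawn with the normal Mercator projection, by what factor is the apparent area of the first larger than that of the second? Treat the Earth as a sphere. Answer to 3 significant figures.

8.54

On Mercator, area is exaggerated by sec²φ = 1/cos²φ.
At 73.4°: sec²(73.4°) = 1/0.2857² = 12.25.
At 33.4°: sec²(33.4°) = 1/0.8348² = 1.435.
Ratio = 12.25/1.435 = cos²(33.4°)/cos²(73.4°) ≈ 8.54.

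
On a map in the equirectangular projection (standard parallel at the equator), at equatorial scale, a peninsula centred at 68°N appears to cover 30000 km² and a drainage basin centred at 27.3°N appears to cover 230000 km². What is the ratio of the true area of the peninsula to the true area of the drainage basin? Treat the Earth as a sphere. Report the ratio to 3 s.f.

0.0550

On the plate carrée, areal scale = h·k = 1 × sec φ, so true area = apparent × cos φ.
True area of peninsula: 30000 × cos(68°) = 30000 × 0.3746 = 11240 km².
True area of drainage basin: 230000 × cos(27.3°) = 230000 × 0.8886 = 204400 km².
Ratio = 11240 / 204400 ≈ 0.0550.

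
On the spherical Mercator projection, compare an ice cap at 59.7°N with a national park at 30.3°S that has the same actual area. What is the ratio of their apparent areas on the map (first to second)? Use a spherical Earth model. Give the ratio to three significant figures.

2.93

On Mercator, area is exaggerated by sec²φ = 1/cos²φ.
At 59.7°: sec²(59.7°) = 1/0.5045² = 3.929.
At 30.3°: sec²(30.3°) = 1/0.8634² = 1.341.
Ratio = 3.929/1.341 = cos²(30.3°)/cos²(59.7°) ≈ 2.93.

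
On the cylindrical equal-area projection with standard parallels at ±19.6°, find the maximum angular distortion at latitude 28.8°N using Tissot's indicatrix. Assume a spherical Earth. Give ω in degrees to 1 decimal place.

8.3°

A cylindrical equal-area projection with standard parallel φ₀ has meridian scale h = cos φ / cos φ₀ and parallel scale k = cos φ₀ / cos φ (so areas are preserved, h·k = 1).
At 28.8°: h = 0.9302, k = 1.075; principal scales a = 1.075, b = 0.9302.
sin(ω/2) = (a − b)/(a + b) = 0.1448/2.005 = 0.07222, so ω = 2 arcsin(0.07222) ≈ 8.3°.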